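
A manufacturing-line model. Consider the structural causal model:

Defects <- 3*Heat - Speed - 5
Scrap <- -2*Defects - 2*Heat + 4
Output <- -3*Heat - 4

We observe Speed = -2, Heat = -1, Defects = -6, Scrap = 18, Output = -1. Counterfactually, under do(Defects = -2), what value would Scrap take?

10

The intervention breaks the incoming arrows to Defects: Defects <- 3*Heat - Speed - 5 no longer applies, and Defects = -2.
Scrap = -2*Defects - 2*Heat + 4  [with Defects=-2, Heat=-1]  = 10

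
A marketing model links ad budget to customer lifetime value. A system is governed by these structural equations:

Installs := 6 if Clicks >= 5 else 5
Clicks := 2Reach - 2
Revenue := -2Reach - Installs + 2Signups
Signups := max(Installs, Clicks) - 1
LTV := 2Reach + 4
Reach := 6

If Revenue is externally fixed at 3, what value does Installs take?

do(Revenue=3) replaces the equation Revenue := -2Reach - Installs + 2Signups with the constant Revenue = 3.
Installs is not downstream of the intervention, so its value is determined by the original equations.
Clicks = 2Reach - 2  [with Reach=6]  = 10
Installs = 6 if Clicks >= 5 else 5  [with Clicks=10]  = 6

6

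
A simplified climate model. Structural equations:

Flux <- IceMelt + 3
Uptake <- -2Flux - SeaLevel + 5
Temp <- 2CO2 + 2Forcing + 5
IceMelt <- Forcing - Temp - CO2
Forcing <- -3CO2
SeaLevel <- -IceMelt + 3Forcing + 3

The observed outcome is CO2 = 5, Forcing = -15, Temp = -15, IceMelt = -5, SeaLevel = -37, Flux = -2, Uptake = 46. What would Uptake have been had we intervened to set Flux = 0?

Intervening sets Flux = 0 and removes its equation (Flux <- IceMelt + 3).
Forcing = -3CO2  [with CO2=5]  = -15
Temp = 2CO2 + 2Forcing + 5  [with CO2=5, Forcing=-15]  = -15
IceMelt = Forcing - Temp - CO2  [with Forcing=-15, Temp=-15, CO2=5]  = -5
SeaLevel = -IceMelt + 3Forcing + 3  [with IceMelt=-5, Forcing=-15]  = -37
Uptake = -2Flux - SeaLevel + 5  [with Flux=0, SeaLevel=-37]  = 42

42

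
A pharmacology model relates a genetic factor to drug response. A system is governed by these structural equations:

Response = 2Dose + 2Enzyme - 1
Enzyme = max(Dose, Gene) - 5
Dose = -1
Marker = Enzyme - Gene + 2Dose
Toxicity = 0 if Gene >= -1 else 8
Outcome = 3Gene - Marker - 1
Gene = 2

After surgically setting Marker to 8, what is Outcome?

The intervention breaks the incoming arrows to Marker: Marker = Enzyme - Gene + 2Dose no longer applies, and Marker = 8.
Outcome = 3Gene - Marker - 1  [with Gene=2, Marker=8]  = -3

-3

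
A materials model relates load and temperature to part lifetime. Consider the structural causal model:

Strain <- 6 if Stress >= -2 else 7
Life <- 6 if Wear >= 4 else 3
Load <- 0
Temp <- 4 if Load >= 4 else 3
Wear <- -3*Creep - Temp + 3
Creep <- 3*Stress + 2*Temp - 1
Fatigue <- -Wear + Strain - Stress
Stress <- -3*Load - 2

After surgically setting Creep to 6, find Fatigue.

26

Under do(Creep=6), the mechanism Creep <- 3*Stress + 2*Temp - 1 is discarded; Creep is fixed at 6.
Stress = -3*Load - 2  [with Load=0]  = -2
Strain = 6 if Stress >= -2 else 7  [with Stress=-2]  = 6
Temp = 4 if Load >= 4 else 3  [with Load=0]  = 3
Wear = -3*Creep - Temp + 3  [with Creep=6, Temp=3]  = -18
Fatigue = -Wear + Strain - Stress  [with Wear=-18, Strain=6, Stress=-2]  = 26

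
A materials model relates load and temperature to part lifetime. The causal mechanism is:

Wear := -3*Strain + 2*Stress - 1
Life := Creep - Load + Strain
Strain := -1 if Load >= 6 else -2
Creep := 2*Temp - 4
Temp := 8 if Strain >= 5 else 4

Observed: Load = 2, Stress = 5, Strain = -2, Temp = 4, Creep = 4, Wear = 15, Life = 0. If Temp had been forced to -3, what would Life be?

-14

The intervention breaks the incoming arrows to Temp: Temp := 8 if Strain >= 5 else 4 no longer applies, and Temp = -3.
Strain = -1 if Load >= 6 else -2  [with Load=2]  = -2
Creep = 2*Temp - 4  [with Temp=-3]  = -10
Life = Creep - Load + Strain  [with Creep=-10, Load=2, Strain=-2]  = -14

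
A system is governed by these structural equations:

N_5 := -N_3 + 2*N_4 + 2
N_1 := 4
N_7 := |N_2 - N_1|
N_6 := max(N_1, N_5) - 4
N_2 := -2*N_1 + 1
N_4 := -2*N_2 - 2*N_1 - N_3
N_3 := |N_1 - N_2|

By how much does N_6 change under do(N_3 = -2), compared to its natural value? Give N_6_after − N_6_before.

The intervention breaks the incoming arrows to N_3: N_3 := |N_1 - N_2| no longer applies, and N_3 = -2.
N_2 = -2*N_1 + 1  [with N_1=4]  = -7
N_4 = -2*N_2 - 2*N_1 - N_3  [with N_2=-7, N_1=4, N_3=-2]  = 8
N_5 = -N_3 + 2*N_4 + 2  [with N_3=-2, N_4=8]  = 20
N_6 = max(N_1, N_5) - 4  [with N_1=4, N_5=20]  = 16
Without intervention: N_2 = -2*N_1 + 1  [with N_1=4]  = -7; N_3 = |N_1 - N_2|  [with N_1=4, N_2=-7]  = 11; N_4 = -2*N_2 - 2*N_1 - N_3  [with N_2=-7, N_1=4, N_3=11]  = -5; N_5 = -N_3 + 2*N_4 + 2  [with N_3=11, N_4=-5]  = -19; N_6 = max(N_1, N_5) - 4  [with N_1=4, N_5=-19]  = 0.
Change = 16 − 0 = 16.

16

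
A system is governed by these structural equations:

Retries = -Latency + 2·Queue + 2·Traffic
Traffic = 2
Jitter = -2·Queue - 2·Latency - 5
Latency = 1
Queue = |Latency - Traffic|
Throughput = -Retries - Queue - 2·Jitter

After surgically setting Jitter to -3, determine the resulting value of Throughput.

0

The intervention breaks the incoming arrows to Jitter: Jitter = -2·Queue - 2·Latency - 5 no longer applies, and Jitter = -3.
Queue = |Latency - Traffic|  [with Latency=1, Traffic=2]  = 1
Retries = -Latency + 2·Queue + 2·Traffic  [with Latency=1, Queue=1, Traffic=2]  = 5
Throughput = -Retries - Queue - 2·Jitter  [with Retries=5, Queue=1, Jitter=-3]  = 0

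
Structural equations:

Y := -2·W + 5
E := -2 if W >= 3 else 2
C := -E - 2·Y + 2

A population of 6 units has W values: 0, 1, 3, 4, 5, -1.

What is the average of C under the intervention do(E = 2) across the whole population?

Under do(E=2), E's equation is replaced by E=2 for every unit. Per-unit C: -10, -6, 2, 6, 10, -14. Mean = -2.

-2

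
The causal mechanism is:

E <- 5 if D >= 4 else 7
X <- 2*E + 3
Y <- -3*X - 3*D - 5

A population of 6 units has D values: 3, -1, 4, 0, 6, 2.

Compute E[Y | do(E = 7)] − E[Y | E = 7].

-4

Under do(E=7), E's equation is replaced by E=7 for every unit. Per-unit Y: -65, -53, -68, -56, -74, -62. Mean = -63.
E[Y|E=7] averages over only the 4 units with E=7 (D = 3, -1, 0, 2): Y = -65, -53, -56, -62, mean -59.
Difference = -63 − (-59) = -4.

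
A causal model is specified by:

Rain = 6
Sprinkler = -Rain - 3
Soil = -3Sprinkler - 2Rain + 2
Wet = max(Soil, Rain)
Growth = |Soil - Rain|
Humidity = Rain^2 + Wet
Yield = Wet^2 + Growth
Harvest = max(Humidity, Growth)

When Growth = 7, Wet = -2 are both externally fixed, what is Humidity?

Setting Growth = 7, Wet = -2 by intervention discards those variables' equations.
Humidity = Rain^2 + Wet  [with Rain=6, Wet=-2]  = 34

34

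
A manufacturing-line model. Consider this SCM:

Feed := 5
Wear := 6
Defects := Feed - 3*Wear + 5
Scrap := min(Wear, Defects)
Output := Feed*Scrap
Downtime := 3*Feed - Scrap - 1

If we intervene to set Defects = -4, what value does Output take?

do(Defects=-4) replaces the equation Defects := Feed - 3*Wear + 5 with the constant Defects = -4.
Scrap = min(Wear, Defects)  [with Wear=6, Defects=-4]  = -4
Output = Feed*Scrap  [with Feed=5, Scrap=-4]  = -20

-20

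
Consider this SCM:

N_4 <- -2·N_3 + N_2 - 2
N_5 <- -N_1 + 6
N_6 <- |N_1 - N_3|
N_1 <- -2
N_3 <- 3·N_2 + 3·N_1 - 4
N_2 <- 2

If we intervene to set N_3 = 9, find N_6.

The intervention breaks the incoming arrows to N_3: N_3 <- 3·N_2 + 3·N_1 - 4 no longer applies, and N_3 = 9.
N_6 = |N_1 - N_3|  [with N_1=-2, N_3=9]  = 11

11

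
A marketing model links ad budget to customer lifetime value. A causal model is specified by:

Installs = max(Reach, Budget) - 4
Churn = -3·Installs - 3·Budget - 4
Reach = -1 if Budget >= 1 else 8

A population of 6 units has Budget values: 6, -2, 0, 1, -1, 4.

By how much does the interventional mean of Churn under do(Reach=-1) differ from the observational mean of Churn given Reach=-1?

13.5

Every unit gets Reach=-1 under the intervention. Churn values become -28, 17, 8, 2, 14, -16; E[Churn|do(Reach=-1)] = -0.5.
Observing Reach=-1 restricts to units where Reach's equation naturally yields -1: Budget ∈ {6, 1, 4}. In that subpopulation Churn = -28, 2, -16, mean -14.
Difference = -0.5 − (-14) = 13.5.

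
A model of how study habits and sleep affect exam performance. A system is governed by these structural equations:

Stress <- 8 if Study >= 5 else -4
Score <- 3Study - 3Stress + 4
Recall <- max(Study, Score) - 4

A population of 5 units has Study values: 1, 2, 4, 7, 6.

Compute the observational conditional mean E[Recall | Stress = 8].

Conditioning on Stress=8 selects the 2 unit(s) with Study ∈ {7, 6}. Their Recall values: 3, 2. Mean = 2.5.

2.5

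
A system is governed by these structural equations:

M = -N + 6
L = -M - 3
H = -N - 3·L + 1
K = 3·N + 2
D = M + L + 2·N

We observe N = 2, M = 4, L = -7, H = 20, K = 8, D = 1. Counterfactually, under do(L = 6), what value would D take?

The intervention breaks the incoming arrows to L: L = -M - 3 no longer applies, and L = 6.
M = -N + 6  [with N=2]  = 4
D = M + L + 2·N  [with M=4, L=6, N=2]  = 14

14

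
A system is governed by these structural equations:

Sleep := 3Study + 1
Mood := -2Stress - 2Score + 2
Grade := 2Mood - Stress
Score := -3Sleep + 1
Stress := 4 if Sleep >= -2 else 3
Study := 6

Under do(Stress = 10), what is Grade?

The intervention breaks the incoming arrows to Stress: Stress := 4 if Sleep >= -2 else 3 no longer applies, and Stress = 10.
Sleep = 3Study + 1  [with Study=6]  = 19
Score = -3Sleep + 1  [with Sleep=19]  = -56
Mood = -2Stress - 2Score + 2  [with Stress=10, Score=-56]  = 94
Grade = 2Mood - Stress  [with Mood=94, Stress=10]  = 178

178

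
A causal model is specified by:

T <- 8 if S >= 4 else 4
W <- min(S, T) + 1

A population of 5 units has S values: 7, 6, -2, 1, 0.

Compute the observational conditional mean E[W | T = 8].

Observing T=8 restricts to units where T's equation naturally yields 8: S ∈ {7, 6}. In that subpopulation W = 8, 7, mean 7.5.

7.5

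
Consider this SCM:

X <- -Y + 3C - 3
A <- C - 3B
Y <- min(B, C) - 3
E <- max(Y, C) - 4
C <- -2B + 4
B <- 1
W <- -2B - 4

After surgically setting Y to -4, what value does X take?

The intervention breaks the incoming arrows to Y: Y <- min(B, C) - 3 no longer applies, and Y = -4.
C = -2B + 4  [with B=1]  = 2
X = -Y + 3C - 3  [with Y=-4, C=2]  = 7

7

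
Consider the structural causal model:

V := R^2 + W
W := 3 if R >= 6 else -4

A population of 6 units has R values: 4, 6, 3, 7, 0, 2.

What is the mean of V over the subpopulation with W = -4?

3.25

Conditioning on W=-4 selects the 4 unit(s) with R ∈ {4, 3, 0, 2}. Their V values: 12, 5, -4, 0. Mean = 3.25.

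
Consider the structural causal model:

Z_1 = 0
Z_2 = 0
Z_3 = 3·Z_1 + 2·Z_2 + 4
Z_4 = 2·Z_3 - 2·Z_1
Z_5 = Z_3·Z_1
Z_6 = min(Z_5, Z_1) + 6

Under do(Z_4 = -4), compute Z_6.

Under do(Z_4=-4), the mechanism Z_4 = 2·Z_3 - 2·Z_1 is discarded; Z_4 is fixed at -4.
Since Z_6 is not a descendant of the intervened variable, it is unaffected.
Z_3 = 3·Z_1 + 2·Z_2 + 4  [with Z_1=0, Z_2=0]  = 4
Z_5 = Z_3·Z_1  [with Z_3=4, Z_1=0]  = 0
Z_6 = min(Z_5, Z_1) + 6  [with Z_5=0, Z_1=0]  = 6

6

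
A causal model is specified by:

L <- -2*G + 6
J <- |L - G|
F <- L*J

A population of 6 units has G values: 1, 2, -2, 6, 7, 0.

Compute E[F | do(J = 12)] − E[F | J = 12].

do(J=12) breaks J's dependence on G. With J=12 fixed, F across the units is 48, 24, 120, -72, -96, 72, mean 16.
Observing J=12 restricts to units where J's equation naturally yields 12: G ∈ {-2, 6}. In that subpopulation F = 120, -72, mean 24.
Difference = 16 − 24 = -8.

-8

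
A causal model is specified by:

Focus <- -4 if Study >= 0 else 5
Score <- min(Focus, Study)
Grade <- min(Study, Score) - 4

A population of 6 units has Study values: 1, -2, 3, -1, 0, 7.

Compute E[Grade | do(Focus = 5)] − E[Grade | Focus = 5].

2.5

do(Focus=5) breaks Focus's dependence on Study. With Focus=5 fixed, Grade across the units is -3, -6, -1, -5, -4, 1, mean -3.
Conditioning on Focus=5 selects the 2 unit(s) with Study ∈ {-2, -1}. Their Grade values: -6, -5. Mean = -5.5.
Difference = -3 − (-5.5) = 2.5.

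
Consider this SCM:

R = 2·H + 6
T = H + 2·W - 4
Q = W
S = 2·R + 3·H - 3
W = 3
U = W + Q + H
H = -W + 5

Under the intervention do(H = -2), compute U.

The intervention breaks the incoming arrows to H: H = -W + 5 no longer applies, and H = -2.
Q = W  [with W=3]  = 3
U = W + Q + H  [with W=3, Q=3, H=-2]  = 4

4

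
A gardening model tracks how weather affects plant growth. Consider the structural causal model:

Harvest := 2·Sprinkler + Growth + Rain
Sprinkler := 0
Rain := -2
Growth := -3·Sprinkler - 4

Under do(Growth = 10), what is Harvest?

The intervention breaks the incoming arrows to Growth: Growth := -3·Sprinkler - 4 no longer applies, and Growth = 10.
Harvest = 2·Sprinkler + Growth + Rain  [with Sprinkler=0, Growth=10, Rain=-2]  = 8

8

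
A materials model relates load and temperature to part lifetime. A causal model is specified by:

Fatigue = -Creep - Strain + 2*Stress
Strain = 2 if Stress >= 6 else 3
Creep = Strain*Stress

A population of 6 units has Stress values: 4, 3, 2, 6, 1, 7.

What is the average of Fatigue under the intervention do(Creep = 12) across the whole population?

Under do(Creep=12), Creep's equation is replaced by Creep=12 for every unit. Per-unit Fatigue: -7, -9, -11, -2, -13, 0. Mean = -7.

-7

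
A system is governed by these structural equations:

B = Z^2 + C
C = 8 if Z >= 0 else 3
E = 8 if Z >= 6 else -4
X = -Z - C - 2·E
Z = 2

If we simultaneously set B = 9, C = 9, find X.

-3

Setting B = 9, C = 9 by intervention discards those variables' equations.
E = 8 if Z >= 6 else -4  [with Z=2]  = -4
X = -Z - C - 2·E  [with Z=2, C=9, E=-4]  = -3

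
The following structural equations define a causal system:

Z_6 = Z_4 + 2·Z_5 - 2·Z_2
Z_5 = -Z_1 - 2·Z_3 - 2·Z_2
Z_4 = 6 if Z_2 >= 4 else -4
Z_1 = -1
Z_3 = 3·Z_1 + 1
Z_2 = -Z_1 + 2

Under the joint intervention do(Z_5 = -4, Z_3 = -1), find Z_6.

The joint intervention fixes Z_5 = -4, Z_3 = -1, removing each variable's own equation.
Z_2 = -Z_1 + 2  [with Z_1=-1]  = 3
Z_4 = 6 if Z_2 >= 4 else -4  [with Z_2=3]  = -4
Z_6 = Z_4 + 2·Z_5 - 2·Z_2  [with Z_4=-4, Z_5=-4, Z_2=3]  = -18

-18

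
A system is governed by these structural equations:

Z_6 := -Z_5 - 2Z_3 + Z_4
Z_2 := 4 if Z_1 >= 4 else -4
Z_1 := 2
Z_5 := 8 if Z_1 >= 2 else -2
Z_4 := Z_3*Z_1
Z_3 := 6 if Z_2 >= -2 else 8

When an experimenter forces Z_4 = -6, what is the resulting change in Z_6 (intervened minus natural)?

Under do(Z_4=-6), the mechanism Z_4 := Z_3*Z_1 is discarded; Z_4 is fixed at -6.
Z_2 = 4 if Z_1 >= 4 else -4  [with Z_1=2]  = -4
Z_3 = 6 if Z_2 >= -2 else 8  [with Z_2=-4]  = 8
Z_5 = 8 if Z_1 >= 2 else -2  [with Z_1=2]  = 8
Z_6 = -Z_5 - 2Z_3 + Z_4  [with Z_5=8, Z_3=8, Z_4=-6]  = -30
Without intervention: Z_2 = 4 if Z_1 >= 4 else -4  [with Z_1=2]  = -4; Z_3 = 6 if Z_2 >= -2 else 8  [with Z_2=-4]  = 8; Z_4 = Z_3*Z_1  [with Z_3=8, Z_1=2]  = 16; Z_5 = 8 if Z_1 >= 2 else -2  [with Z_1=2]  = 8; Z_6 = -Z_5 - 2Z_3 + Z_4  [with Z_5=8, Z_3=8, Z_4=16]  = -8.
Change = -30 − (-8) = -22.

-22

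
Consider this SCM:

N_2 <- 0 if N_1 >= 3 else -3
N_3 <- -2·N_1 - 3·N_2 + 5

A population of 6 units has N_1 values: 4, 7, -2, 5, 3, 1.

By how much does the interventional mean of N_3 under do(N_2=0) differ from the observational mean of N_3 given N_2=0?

3.5

Every unit gets N_2=0 under the intervention. N_3 values become -3, -9, 9, -5, -1, 3; E[N_3|do(N_2=0)] = -1.
Observing N_2=0 restricts to units where N_2's equation naturally yields 0: N_1 ∈ {4, 7, 5, 3}. In that subpopulation N_3 = -3, -9, -5, -1, mean -4.5.
Difference = -1 − (-4.5) = 3.5.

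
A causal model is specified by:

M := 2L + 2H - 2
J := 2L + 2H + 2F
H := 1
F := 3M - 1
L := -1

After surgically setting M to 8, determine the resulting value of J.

do(M=8) replaces the equation M := 2L + 2H - 2 with the constant M = 8.
F = 3M - 1  [with M=8]  = 23
J = 2L + 2H + 2F  [with L=-1, H=1, F=23]  = 46

46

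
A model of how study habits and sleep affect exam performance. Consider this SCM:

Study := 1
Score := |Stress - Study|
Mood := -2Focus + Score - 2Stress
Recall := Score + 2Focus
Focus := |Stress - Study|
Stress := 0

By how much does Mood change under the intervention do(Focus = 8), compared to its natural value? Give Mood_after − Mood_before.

do(Focus=8) replaces the equation Focus := |Stress - Study| with the constant Focus = 8.
Score = |Stress - Study|  [with Stress=0, Study=1]  = 1
Mood = -2Focus + Score - 2Stress  [with Focus=8, Score=1, Stress=0]  = -15
Without intervention: Focus = |Stress - Study|  [with Stress=0, Study=1]  = 1; Score = |Stress - Study|  [with Stress=0, Study=1]  = 1; Mood = -2Focus + Score - 2Stress  [with Focus=1, Score=1, Stress=0]  = -1.
Change = -15 − (-1) = -14.

-14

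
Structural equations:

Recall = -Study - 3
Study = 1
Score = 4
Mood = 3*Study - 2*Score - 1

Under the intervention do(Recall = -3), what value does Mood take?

Under do(Recall=-3), the mechanism Recall = -Study - 3 is discarded; Recall is fixed at -3.
Since Mood is not a descendant of the intervened variable, it is unaffected.
Mood = 3*Study - 2*Score - 1  [with Study=1, Score=4]  = -6

-6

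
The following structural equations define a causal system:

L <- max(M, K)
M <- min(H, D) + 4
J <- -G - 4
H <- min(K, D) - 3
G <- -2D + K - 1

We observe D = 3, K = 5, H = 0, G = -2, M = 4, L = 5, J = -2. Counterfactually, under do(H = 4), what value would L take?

The intervention breaks the incoming arrows to H: H <- min(K, D) - 3 no longer applies, and H = 4.
M = min(H, D) + 4  [with H=4, D=3]  = 7
L = max(M, K)  [with M=7, K=5]  = 7

7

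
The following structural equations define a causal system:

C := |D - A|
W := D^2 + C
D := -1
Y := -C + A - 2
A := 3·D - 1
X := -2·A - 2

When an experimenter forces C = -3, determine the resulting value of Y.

The intervention breaks the incoming arrows to C: C := |D - A| no longer applies, and C = -3.
A = 3·D - 1  [with D=-1]  = -4
Y = -C + A - 2  [with C=-3, A=-4]  = -3

-3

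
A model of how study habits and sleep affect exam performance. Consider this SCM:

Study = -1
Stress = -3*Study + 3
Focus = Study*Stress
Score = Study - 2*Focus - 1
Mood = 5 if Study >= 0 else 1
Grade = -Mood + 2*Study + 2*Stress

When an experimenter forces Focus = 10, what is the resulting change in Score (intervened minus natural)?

-32

The intervention breaks the incoming arrows to Focus: Focus = Study*Stress no longer applies, and Focus = 10.
Score = Study - 2*Focus - 1  [with Study=-1, Focus=10]  = -22
Without intervention: Stress = -3*Study + 3  [with Study=-1]  = 6; Focus = Study*Stress  [with Study=-1, Stress=6]  = -6; Score = Study - 2*Focus - 1  [with Study=-1, Focus=-6]  = 10.
Change = -22 − 10 = -32.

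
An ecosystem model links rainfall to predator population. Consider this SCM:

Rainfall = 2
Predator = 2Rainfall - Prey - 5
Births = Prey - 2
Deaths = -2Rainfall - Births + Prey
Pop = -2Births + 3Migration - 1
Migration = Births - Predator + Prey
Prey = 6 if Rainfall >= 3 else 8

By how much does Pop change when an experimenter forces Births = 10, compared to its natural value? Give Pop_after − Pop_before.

The intervention breaks the incoming arrows to Births: Births = Prey - 2 no longer applies, and Births = 10.
Prey = 6 if Rainfall >= 3 else 8  [with Rainfall=2]  = 8
Predator = 2Rainfall - Prey - 5  [with Rainfall=2, Prey=8]  = -9
Migration = Births - Predator + Prey  [with Births=10, Predator=-9, Prey=8]  = 27
Pop = -2Births + 3Migration - 1  [with Births=10, Migration=27]  = 60
Without intervention: Prey = 6 if Rainfall >= 3 else 8  [with Rainfall=2]  = 8; Predator = 2Rainfall - Prey - 5  [with Rainfall=2, Prey=8]  = -9; Births = Prey - 2  [with Prey=8]  = 6; Migration = Births - Predator + Prey  [with Births=6, Predator=-9, Prey=8]  = 23; Pop = -2Births + 3Migration - 1  [with Births=6, Migration=23]  = 56.
Change = 60 − 56 = 4.

4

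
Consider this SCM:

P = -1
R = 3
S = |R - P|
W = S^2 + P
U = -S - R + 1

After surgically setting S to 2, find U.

-4

do(S=2) replaces the equation S = |R - P| with the constant S = 2.
U = -S - R + 1  [with S=2, R=3]  = -4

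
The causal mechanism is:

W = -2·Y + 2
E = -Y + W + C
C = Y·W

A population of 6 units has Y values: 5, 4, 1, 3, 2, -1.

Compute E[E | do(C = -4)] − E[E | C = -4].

do(C=-4) breaks C's dependence on Y. With C=-4 fixed, E across the units is -17, -14, -5, -11, -8, 1, mean -9.
E[E|C=-4] averages over only the 2 units with C=-4 (Y = 2, -1): E = -8, 1, mean -3.5.
Difference = -9 − (-3.5) = -5.5.

-5.5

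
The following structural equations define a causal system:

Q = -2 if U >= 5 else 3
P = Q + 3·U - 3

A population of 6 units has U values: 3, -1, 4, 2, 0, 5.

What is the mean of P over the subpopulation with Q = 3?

Observing Q=3 restricts to units where Q's equation naturally yields 3: U ∈ {3, -1, 4, 2, 0}. In that subpopulation P = 9, -3, 12, 6, 0, mean 4.8.

4.8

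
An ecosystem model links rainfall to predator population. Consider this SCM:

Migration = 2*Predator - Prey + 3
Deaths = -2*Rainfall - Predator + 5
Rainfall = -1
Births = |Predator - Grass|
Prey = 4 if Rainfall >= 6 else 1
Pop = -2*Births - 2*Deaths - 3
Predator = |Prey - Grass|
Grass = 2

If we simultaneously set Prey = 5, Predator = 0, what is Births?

Setting Prey = 5, Predator = 0 by intervention discards those variables' equations.
Births = |Predator - Grass|  [with Predator=0, Grass=2]  = 2

2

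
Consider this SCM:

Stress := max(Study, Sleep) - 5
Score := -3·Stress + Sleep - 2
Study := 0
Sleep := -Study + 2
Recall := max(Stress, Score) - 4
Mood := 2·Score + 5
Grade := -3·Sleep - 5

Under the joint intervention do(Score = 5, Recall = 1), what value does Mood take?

Setting Score = 5, Recall = 1 by intervention discards those variables' equations.
Mood = 2·Score + 5  [with Score=5]  = 15

15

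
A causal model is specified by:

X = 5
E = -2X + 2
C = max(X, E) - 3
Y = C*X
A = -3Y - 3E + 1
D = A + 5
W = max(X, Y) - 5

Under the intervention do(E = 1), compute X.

Under do(E=1), the mechanism E = -2X + 2 is discarded; E is fixed at 1.
X is not downstream of the intervention, so its value is determined by the original equations.

5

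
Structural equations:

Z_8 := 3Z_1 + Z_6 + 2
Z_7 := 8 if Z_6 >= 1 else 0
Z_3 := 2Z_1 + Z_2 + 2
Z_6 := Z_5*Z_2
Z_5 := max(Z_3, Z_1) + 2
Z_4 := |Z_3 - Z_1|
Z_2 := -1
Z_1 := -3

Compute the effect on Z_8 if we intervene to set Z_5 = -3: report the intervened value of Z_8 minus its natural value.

2

do(Z_5=-3) replaces the equation Z_5 := max(Z_3, Z_1) + 2 with the constant Z_5 = -3.
Z_6 = Z_5*Z_2  [with Z_5=-3, Z_2=-1]  = 3
Z_8 = 3Z_1 + Z_6 + 2  [with Z_1=-3, Z_6=3]  = -4
Without intervention: Z_3 = 2Z_1 + Z_2 + 2  [with Z_1=-3, Z_2=-1]  = -5; Z_5 = max(Z_3, Z_1) + 2  [with Z_3=-5, Z_1=-3]  = -1; Z_6 = Z_5*Z_2  [with Z_5=-1, Z_2=-1]  = 1; Z_8 = 3Z_1 + Z_6 + 2  [with Z_1=-3, Z_6=1]  = -6.
Change = -4 − (-6) = 2.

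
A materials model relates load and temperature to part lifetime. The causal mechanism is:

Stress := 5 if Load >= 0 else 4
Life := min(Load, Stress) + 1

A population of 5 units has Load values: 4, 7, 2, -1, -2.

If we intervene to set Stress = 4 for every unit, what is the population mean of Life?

2.4

Under do(Stress=4), Stress's equation is replaced by Stress=4 for every unit. Per-unit Life: 5, 5, 3, 0, -1. Mean = 2.4.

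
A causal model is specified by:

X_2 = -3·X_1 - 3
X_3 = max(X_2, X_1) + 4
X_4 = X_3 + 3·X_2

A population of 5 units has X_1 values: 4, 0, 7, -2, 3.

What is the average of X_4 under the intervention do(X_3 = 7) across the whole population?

Under do(X_3=7), X_3's equation is replaced by X_3=7 for every unit. Per-unit X_4: -38, -2, -65, 16, -29. Mean = -23.6.

-23.6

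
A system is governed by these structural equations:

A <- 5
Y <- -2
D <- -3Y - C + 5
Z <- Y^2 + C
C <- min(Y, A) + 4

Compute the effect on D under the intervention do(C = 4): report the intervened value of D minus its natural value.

The intervention breaks the incoming arrows to C: C <- min(Y, A) + 4 no longer applies, and C = 4.
D = -3Y - C + 5  [with Y=-2, C=4]  = 7
Without intervention: C = min(Y, A) + 4  [with Y=-2, A=5]  = 2; D = -3Y - C + 5  [with Y=-2, C=2]  = 9.
Change = 7 − 9 = -2.

-2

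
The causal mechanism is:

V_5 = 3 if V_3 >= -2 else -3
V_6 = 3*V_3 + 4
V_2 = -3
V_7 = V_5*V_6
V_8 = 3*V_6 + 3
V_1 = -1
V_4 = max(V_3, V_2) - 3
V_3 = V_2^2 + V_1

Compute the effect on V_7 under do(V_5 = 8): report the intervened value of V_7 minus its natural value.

Under do(V_5=8), the mechanism V_5 = 3 if V_3 >= -2 else -3 is discarded; V_5 is fixed at 8.
V_3 = V_2^2 + V_1  [with V_2=-3, V_1=-1]  = 8
V_6 = 3*V_3 + 4  [with V_3=8]  = 28
V_7 = V_5*V_6  [with V_5=8, V_6=28]  = 224
Without intervention: V_3 = V_2^2 + V_1  [with V_2=-3, V_1=-1]  = 8; V_5 = 3 if V_3 >= -2 else -3  [with V_3=8]  = 3; V_6 = 3*V_3 + 4  [with V_3=8]  = 28; V_7 = V_5*V_6  [with V_5=3, V_6=28]  = 84.
Change = 224 − 84 = 140.

140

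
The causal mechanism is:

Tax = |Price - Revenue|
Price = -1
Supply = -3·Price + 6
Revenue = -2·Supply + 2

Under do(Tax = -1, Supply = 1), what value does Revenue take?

0

Setting Tax = -1, Supply = 1 by intervention discards those variables' equations.
Revenue = -2·Supply + 2  [with Supply=1]  = 0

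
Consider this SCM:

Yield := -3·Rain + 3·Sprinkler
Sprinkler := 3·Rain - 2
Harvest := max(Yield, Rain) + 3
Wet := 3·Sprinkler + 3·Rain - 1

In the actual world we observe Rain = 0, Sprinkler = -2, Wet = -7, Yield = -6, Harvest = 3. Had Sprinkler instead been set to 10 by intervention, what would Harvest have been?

33

do(Sprinkler=10) replaces the equation Sprinkler := 3·Rain - 2 with the constant Sprinkler = 10.
Yield = -3·Rain + 3·Sprinkler  [with Rain=0, Sprinkler=10]  = 30
Harvest = max(Yield, Rain) + 3  [with Yield=30, Rain=0]  = 33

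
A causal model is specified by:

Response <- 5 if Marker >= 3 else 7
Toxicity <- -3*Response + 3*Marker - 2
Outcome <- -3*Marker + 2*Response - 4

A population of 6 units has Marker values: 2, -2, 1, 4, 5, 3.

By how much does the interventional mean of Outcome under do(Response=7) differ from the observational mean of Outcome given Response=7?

The intervention sets Response=7 in all 6 units regardless of Marker. Recomputing Outcome per unit gives 4, 16, 7, -2, -5, 1; average 3.5.
E[Outcome|Response=7] averages over only the 3 units with Response=7 (Marker = 2, -2, 1): Outcome = 4, 16, 7, mean 9.
Difference = 3.5 − 9 = -5.5.

-5.5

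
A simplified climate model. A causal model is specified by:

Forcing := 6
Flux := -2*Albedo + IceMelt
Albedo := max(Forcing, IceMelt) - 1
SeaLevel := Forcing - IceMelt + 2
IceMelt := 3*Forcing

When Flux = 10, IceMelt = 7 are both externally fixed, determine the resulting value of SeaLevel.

Setting Flux = 10, IceMelt = 7 by intervention discards those variables' equations.
SeaLevel = Forcing - IceMelt + 2  [with Forcing=6, IceMelt=7]  = 1

1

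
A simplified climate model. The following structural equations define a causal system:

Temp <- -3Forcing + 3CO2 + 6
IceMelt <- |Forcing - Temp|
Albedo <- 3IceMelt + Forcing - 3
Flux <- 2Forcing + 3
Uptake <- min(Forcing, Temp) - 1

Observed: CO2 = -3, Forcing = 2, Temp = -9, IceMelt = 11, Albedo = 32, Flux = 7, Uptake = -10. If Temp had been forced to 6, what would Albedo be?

do(Temp=6) replaces the equation Temp <- -3Forcing + 3CO2 + 6 with the constant Temp = 6.
IceMelt = |Forcing - Temp|  [with Forcing=2, Temp=6]  = 4
Albedo = 3IceMelt + Forcing - 3  [with IceMelt=4, Forcing=2]  = 11

11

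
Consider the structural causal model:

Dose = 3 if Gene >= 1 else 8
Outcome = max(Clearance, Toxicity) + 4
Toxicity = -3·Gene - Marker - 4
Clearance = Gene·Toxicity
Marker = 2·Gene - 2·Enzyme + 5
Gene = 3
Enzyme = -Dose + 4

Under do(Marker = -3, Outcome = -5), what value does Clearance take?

The joint intervention fixes Marker = -3, Outcome = -5, removing each variable's own equation.
Toxicity = -3·Gene - Marker - 4  [with Gene=3, Marker=-3]  = -10
Clearance = Gene·Toxicity  [with Gene=3, Toxicity=-10]  = -30

-30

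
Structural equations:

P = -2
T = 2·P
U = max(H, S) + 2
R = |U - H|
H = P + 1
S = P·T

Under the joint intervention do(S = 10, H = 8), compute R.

4

The joint intervention fixes S = 10, H = 8, removing each variable's own equation.
U = max(H, S) + 2  [with H=8, S=10]  = 12
R = |U - H|  [with U=12, H=8]  = 4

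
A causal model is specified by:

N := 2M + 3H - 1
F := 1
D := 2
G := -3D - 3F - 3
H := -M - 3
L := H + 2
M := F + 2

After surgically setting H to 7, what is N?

The intervention breaks the incoming arrows to H: H := -M - 3 no longer applies, and H = 7.
M = F + 2  [with F=1]  = 3
N = 2M + 3H - 1  [with M=3, H=7]  = 26

26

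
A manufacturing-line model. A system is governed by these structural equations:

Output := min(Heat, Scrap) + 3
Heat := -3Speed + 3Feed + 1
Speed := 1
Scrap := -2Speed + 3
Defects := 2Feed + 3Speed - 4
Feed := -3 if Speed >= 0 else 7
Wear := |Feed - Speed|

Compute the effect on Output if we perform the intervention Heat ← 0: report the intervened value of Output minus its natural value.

The intervention breaks the incoming arrows to Heat: Heat := -3Speed + 3Feed + 1 no longer applies, and Heat = 0.
Scrap = -2Speed + 3  [with Speed=1]  = 1
Output = min(Heat, Scrap) + 3  [with Heat=0, Scrap=1]  = 3
Without intervention: Feed = -3 if Speed >= 0 else 7  [with Speed=1]  = -3; Heat = -3Speed + 3Feed + 1  [with Speed=1, Feed=-3]  = -11; Scrap = -2Speed + 3  [with Speed=1]  = 1; Output = min(Heat, Scrap) + 3  [with Heat=-11, Scrap=1]  = -8.
Change = 3 − (-8) = 11.

11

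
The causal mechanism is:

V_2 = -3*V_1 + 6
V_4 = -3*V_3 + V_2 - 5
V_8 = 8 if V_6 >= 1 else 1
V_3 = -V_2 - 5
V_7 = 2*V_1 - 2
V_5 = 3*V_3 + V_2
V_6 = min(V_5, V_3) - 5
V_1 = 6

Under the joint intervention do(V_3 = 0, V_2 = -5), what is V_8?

1

Under do(V_3 = 0, V_2 = -5), each intervened variable's structural equation is replaced by its fixed value.
V_5 = 3*V_3 + V_2  [with V_3=0, V_2=-5]  = -5
V_6 = min(V_5, V_3) - 5  [with V_5=-5, V_3=0]  = -10
V_8 = 8 if V_6 >= 1 else 1  [with V_6=-10]  = 1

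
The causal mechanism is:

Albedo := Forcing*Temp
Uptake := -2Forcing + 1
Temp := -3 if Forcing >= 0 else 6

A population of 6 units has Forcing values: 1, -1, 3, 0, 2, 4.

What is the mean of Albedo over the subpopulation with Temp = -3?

Observing Temp=-3 restricts to units where Temp's equation naturally yields -3: Forcing ∈ {1, 3, 0, 2, 4}. In that subpopulation Albedo = -3, -9, 0, -6, -12, mean -6.

-6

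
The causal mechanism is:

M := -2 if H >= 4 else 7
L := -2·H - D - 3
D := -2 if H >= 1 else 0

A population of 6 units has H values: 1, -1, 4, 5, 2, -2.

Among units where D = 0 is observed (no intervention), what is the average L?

Conditioning on D=0 selects the 2 unit(s) with H ∈ {-1, -2}. Their L values: -1, 1. Mean = 0.

0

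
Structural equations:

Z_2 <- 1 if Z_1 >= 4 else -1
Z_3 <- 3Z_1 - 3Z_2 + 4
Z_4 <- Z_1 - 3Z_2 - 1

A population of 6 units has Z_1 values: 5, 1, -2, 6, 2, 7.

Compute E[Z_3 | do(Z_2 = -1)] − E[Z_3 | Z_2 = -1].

Every unit gets Z_2=-1 under the intervention. Z_3 values become 22, 10, 1, 25, 13, 28; E[Z_3|do(Z_2=-1)] = 16.5.
Observing Z_2=-1 restricts to units where Z_2's equation naturally yields -1: Z_1 ∈ {1, -2, 2}. In that subpopulation Z_3 = 10, 1, 13, mean 8.
Difference = 16.5 − 8 = 8.5.

8.5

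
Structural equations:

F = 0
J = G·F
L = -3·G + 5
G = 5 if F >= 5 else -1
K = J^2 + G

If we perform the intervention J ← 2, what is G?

-1

Under do(J=2), the mechanism J = G·F is discarded; J is fixed at 2.
Since G is not a descendant of the intervened variable, it is unaffected.
G = 5 if F >= 5 else -1  [with F=0]  = -1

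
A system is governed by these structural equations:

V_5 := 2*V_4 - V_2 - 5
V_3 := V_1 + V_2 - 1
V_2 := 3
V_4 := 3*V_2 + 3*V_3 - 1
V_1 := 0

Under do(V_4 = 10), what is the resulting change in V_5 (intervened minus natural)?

-8

Intervening sets V_4 = 10 and removes its equation (V_4 := 3*V_2 + 3*V_3 - 1).
V_5 = 2*V_4 - V_2 - 5  [with V_4=10, V_2=3]  = 12
Without intervention: V_3 = V_1 + V_2 - 1  [with V_1=0, V_2=3]  = 2; V_4 = 3*V_2 + 3*V_3 - 1  [with V_2=3, V_3=2]  = 14; V_5 = 2*V_4 - V_2 - 5  [with V_4=14, V_2=3]  = 20.
Change = 12 − 20 = -8.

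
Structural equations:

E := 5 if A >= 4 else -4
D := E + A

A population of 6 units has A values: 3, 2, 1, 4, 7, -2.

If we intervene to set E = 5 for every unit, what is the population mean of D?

7.5

do(E=5) breaks E's dependence on A. With E=5 fixed, D across the units is 8, 7, 6, 9, 12, 3, mean 7.5.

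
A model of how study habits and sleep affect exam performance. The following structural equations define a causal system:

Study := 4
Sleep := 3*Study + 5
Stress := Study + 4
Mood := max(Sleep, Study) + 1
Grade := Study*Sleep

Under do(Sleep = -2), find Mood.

5

Under do(Sleep=-2), the mechanism Sleep := 3*Study + 5 is discarded; Sleep is fixed at -2.
Mood = max(Sleep, Study) + 1  [with Sleep=-2, Study=4]  = 5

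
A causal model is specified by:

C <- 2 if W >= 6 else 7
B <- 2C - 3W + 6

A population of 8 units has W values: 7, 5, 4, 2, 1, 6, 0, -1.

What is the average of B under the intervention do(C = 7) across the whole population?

11

Under do(C=7), C's equation is replaced by C=7 for every unit. Per-unit B: -1, 5, 8, 14, 17, 2, 20, 23. Mean = 11.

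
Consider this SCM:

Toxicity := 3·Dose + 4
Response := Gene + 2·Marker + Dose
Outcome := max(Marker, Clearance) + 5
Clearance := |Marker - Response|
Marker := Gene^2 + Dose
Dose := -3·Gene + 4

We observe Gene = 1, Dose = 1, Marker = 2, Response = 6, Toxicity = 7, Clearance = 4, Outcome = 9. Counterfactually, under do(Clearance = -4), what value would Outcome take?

Intervening sets Clearance = -4 and removes its equation (Clearance := |Marker - Response|).
Dose = -3·Gene + 4  [with Gene=1]  = 1
Marker = Gene^2 + Dose  [with Gene=1, Dose=1]  = 2
Outcome = max(Marker, Clearance) + 5  [with Marker=2, Clearance=-4]  = 7

7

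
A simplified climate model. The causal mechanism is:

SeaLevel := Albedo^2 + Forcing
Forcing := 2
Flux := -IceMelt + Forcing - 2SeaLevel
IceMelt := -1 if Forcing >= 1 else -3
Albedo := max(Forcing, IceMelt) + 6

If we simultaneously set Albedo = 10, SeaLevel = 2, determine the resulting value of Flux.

-1

Setting Albedo = 10, SeaLevel = 2 by intervention discards those variables' equations.
IceMelt = -1 if Forcing >= 1 else -3  [with Forcing=2]  = -1
Flux = -IceMelt + Forcing - 2SeaLevel  [with IceMelt=-1, Forcing=2, SeaLevel=2]  = -1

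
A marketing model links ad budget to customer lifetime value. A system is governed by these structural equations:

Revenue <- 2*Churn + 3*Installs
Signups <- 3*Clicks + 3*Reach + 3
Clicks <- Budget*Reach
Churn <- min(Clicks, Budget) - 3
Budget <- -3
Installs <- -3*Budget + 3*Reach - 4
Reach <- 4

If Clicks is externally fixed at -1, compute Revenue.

The intervention breaks the incoming arrows to Clicks: Clicks <- Budget*Reach no longer applies, and Clicks = -1.
Installs = -3*Budget + 3*Reach - 4  [with Budget=-3, Reach=4]  = 17
Churn = min(Clicks, Budget) - 3  [with Clicks=-1, Budget=-3]  = -6
Revenue = 2*Churn + 3*Installs  [with Churn=-6, Installs=17]  = 39

39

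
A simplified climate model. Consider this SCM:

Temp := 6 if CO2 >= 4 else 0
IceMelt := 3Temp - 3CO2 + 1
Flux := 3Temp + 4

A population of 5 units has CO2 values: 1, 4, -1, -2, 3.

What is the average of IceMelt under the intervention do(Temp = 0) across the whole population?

-2

Every unit gets Temp=0 under the intervention. IceMelt values become -2, -11, 4, 7, -8; E[IceMelt|do(Temp=0)] = -2.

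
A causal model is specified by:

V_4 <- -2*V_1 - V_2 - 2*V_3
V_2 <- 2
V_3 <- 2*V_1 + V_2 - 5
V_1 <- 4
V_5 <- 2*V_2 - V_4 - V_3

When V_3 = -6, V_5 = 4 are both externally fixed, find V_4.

The joint intervention fixes V_3 = -6, V_5 = 4, removing each variable's own equation.
V_4 = -2*V_1 - V_2 - 2*V_3  [with V_1=4, V_2=2, V_3=-6]  = 2

2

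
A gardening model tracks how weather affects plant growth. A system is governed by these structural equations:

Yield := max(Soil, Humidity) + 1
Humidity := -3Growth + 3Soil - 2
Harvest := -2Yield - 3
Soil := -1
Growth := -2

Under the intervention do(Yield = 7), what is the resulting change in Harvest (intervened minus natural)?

-10

Intervening sets Yield = 7 and removes its equation (Yield := max(Soil, Humidity) + 1).
Harvest = -2Yield - 3  [with Yield=7]  = -17
Without intervention: Humidity = -3Growth + 3Soil - 2  [with Growth=-2, Soil=-1]  = 1; Yield = max(Soil, Humidity) + 1  [with Soil=-1, Humidity=1]  = 2; Harvest = -2Yield - 3  [with Yield=2]  = -7.
Change = -17 − (-7) = -10.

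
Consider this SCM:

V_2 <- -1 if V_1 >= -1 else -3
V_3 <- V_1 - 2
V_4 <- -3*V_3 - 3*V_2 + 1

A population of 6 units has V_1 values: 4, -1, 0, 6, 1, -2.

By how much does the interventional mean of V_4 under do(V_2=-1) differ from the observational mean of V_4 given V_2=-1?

2

Under do(V_2=-1), V_2's equation is replaced by V_2=-1 for every unit. Per-unit V_4: -2, 13, 10, -8, 7, 16. Mean = 6.
Observing V_2=-1 restricts to units where V_2's equation naturally yields -1: V_1 ∈ {4, -1, 0, 6, 1}. In that subpopulation V_4 = -2, 13, 10, -8, 7, mean 4.
Difference = 6 − 4 = 2.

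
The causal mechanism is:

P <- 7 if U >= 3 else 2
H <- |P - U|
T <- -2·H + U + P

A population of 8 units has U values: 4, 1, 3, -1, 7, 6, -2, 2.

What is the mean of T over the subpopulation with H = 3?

Conditioning on H=3 selects the 2 unit(s) with U ∈ {4, -1}. Their T values: 5, -5. Mean = 0.

0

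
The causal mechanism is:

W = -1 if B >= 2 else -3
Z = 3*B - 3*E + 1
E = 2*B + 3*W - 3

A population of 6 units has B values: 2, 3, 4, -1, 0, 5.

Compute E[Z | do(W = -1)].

do(W=-1) breaks W's dependence on B. With W=-1 fixed, Z across the units is 13, 10, 7, 22, 19, 4, mean 12.5.

12.5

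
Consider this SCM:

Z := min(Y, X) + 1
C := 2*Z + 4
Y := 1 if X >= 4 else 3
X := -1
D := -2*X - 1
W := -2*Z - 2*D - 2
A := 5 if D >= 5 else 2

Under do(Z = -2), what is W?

0

Under do(Z=-2), the mechanism Z := min(Y, X) + 1 is discarded; Z is fixed at -2.
D = -2*X - 1  [with X=-1]  = 1
W = -2*Z - 2*D - 2  [with Z=-2, D=1]  = 0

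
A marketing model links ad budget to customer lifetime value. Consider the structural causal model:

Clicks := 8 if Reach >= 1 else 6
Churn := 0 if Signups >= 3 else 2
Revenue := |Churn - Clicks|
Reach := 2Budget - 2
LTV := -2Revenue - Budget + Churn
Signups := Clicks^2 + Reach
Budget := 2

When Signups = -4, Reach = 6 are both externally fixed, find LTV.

Under do(Signups = -4, Reach = 6), each intervened variable's structural equation is replaced by its fixed value.
Clicks = 8 if Reach >= 1 else 6  [with Reach=6]  = 8
Churn = 0 if Signups >= 3 else 2  [with Signups=-4]  = 2
Revenue = |Churn - Clicks|  [with Churn=2, Clicks=8]  = 6
LTV = -2Revenue - Budget + Churn  [with Revenue=6, Budget=2, Churn=2]  = -12

-12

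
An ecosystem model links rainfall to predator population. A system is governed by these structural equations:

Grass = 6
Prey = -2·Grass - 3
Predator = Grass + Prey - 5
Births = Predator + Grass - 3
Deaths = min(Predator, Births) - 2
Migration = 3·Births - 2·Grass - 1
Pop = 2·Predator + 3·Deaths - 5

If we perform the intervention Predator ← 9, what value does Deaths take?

do(Predator=9) replaces the equation Predator = Grass + Prey - 5 with the constant Predator = 9.
Births = Predator + Grass - 3  [with Predator=9, Grass=6]  = 12
Deaths = min(Predator, Births) - 2  [with Predator=9, Births=12]  = 7

7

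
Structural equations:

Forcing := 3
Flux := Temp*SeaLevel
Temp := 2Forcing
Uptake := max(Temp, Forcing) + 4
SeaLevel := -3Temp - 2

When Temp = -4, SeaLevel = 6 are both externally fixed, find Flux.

-24

Setting Temp = -4, SeaLevel = 6 by intervention discards those variables' equations.
Flux = Temp*SeaLevel  [with Temp=-4, SeaLevel=6]  = -24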